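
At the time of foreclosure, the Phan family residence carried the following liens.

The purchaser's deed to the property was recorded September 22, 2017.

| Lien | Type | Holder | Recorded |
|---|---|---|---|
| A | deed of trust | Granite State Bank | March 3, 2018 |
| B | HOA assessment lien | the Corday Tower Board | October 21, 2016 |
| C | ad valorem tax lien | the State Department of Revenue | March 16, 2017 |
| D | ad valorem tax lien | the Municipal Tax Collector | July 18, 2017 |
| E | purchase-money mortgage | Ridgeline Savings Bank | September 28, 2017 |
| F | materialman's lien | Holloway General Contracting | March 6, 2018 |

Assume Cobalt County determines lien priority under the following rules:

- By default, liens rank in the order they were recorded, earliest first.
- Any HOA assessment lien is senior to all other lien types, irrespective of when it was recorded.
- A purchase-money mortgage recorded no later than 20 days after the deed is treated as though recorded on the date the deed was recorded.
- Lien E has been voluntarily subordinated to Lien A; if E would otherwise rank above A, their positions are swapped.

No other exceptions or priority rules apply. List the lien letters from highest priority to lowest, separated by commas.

Effective dates after the stated exceptions: E's effective date is the deed date, September 22, 2017.
B, as an HOA assessment lien, has superpriority and ranks first.
Among the remaining liens, by effective date: C (March 16, 2017), D (July 18, 2017), E (September 22, 2017), A (March 3, 2018), F (March 6, 2018).
Because E would otherwise rank above A, the subordination swaps them.

B, C, D, A, E, F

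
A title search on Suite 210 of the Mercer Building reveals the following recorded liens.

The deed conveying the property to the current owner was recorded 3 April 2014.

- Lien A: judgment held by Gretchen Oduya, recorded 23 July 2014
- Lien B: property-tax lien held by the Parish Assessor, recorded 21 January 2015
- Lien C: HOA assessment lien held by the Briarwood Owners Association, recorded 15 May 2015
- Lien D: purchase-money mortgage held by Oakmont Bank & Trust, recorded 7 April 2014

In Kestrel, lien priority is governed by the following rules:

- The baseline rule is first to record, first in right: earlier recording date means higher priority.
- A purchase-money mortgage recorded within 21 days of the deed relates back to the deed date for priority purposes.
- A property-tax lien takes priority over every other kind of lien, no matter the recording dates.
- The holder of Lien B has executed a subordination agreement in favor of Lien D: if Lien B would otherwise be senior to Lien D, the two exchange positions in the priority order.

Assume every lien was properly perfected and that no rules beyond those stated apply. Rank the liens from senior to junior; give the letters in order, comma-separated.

Adjusting effective dates: D relates back to the deed date 3 April 2014.
As a property-tax lien, B is senior to every other lien.
The other liens, earliest effective date first: D (3 April 2014), A (23 July 2014), C (15 May 2015).
Because B would otherwise rank above D, the subordination swaps them.

D, B, A, C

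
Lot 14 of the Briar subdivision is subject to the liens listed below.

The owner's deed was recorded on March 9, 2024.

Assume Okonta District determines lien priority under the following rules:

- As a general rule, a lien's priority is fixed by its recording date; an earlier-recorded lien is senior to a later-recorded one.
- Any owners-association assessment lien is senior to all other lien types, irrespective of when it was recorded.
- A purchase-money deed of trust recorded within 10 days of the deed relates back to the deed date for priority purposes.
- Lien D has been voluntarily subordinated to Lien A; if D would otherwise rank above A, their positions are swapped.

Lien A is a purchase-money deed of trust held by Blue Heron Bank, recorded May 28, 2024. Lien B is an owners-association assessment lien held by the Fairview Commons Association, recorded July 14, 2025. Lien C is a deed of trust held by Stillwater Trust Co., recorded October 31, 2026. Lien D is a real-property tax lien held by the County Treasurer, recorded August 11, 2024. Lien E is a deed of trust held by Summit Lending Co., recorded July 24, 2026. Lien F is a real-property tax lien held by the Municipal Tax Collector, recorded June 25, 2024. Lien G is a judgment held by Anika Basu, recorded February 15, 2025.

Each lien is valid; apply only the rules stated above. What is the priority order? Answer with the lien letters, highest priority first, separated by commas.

Effective dates after the stated exceptions: A was recorded 80 days after the deed — beyond 10 days — so no relation-back applies.
As an owners-association assessment lien, B is senior to every other lien.
Among the remaining liens, by effective date: A (May 28, 2024), F (June 25, 2024), D (August 11, 2024), G (February 15, 2025), E (July 24, 2026), C (October 31, 2026).
D is already junior to A, so the subordination agreement changes nothing.

B, A, F, D, G, E, C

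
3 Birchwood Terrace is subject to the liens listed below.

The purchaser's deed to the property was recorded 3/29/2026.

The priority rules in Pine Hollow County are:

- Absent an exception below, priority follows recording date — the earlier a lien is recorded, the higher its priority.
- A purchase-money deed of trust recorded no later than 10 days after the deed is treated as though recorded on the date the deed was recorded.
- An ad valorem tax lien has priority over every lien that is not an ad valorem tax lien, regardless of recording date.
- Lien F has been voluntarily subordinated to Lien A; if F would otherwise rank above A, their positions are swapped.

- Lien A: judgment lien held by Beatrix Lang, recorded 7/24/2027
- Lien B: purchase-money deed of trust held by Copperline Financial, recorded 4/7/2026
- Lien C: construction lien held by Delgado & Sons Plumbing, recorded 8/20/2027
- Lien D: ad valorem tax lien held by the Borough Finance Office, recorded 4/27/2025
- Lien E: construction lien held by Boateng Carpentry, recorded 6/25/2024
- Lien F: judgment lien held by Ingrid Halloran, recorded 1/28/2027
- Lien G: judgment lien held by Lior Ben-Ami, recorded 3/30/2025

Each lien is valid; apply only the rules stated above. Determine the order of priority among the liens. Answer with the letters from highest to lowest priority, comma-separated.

D, E, G, B, A, F, C

Effective dates after the stated exceptions: B's effective date is the deed date, 3/29/2026.
D is an ad valorem tax lien and takes priority over every other lien.
Remaining liens by effective date: E (6/25/2024), G (3/30/2025), B (3/29/2026), F (1/28/2027), A (7/24/2027), C (8/20/2027).
F would otherwise be senior to A, so under the subordination agreement F and A exchange positions.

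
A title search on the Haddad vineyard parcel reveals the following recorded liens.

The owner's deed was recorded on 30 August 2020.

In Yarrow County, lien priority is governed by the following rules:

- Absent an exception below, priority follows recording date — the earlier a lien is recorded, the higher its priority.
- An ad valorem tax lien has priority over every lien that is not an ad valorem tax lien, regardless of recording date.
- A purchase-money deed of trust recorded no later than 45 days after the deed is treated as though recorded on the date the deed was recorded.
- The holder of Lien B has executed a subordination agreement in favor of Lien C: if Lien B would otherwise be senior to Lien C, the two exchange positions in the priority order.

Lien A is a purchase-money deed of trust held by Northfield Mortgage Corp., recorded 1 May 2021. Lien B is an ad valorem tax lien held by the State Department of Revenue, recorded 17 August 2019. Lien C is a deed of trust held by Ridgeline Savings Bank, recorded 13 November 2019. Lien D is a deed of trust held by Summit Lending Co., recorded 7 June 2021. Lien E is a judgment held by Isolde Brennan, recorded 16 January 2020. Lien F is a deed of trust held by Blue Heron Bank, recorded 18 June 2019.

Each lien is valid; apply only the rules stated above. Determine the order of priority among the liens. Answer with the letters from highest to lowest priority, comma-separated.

C, F, B, E, A, D

Adjusting effective dates: A was recorded 244 days after the deed, outside the 45-day window, so it keeps its recording date.
B is an ad valorem tax lien and takes priority over every other lien.
Remaining liens by effective date: F (18 June 2019), C (13 November 2019), E (16 January 2020), A (1 May 2021), D (7 June 2021).
B is senior to C before the subordination, so the two trade places.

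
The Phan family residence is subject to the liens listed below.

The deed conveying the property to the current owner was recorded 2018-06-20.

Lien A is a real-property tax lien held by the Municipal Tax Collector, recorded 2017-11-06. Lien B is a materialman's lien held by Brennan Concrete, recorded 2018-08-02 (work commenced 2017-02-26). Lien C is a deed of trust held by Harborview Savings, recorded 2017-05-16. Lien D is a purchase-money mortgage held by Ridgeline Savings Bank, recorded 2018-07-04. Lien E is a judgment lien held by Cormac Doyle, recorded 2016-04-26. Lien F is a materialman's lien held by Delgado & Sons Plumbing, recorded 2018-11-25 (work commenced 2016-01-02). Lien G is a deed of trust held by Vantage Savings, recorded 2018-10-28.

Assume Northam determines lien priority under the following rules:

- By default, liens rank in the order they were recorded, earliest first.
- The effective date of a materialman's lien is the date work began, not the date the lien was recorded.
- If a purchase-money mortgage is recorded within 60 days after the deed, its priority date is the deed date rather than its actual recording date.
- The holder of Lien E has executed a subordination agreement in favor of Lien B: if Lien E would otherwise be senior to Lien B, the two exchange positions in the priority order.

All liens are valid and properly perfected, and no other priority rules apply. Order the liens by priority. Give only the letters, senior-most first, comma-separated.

F, B, E, C, A, D, G

First, effective dates: B relates back to 2017-02-26 (work commenced); D's effective date is the deed date, 2018-06-20; F relates back to 2016-01-02 (work commenced).
By effective date: F (2016-01-02), E (2016-04-26), B (2017-02-26), C (2017-05-16), A (2017-11-06), D (2018-06-20), G (2018-10-28).
Because E would otherwise rank above B, the subordination swaps them.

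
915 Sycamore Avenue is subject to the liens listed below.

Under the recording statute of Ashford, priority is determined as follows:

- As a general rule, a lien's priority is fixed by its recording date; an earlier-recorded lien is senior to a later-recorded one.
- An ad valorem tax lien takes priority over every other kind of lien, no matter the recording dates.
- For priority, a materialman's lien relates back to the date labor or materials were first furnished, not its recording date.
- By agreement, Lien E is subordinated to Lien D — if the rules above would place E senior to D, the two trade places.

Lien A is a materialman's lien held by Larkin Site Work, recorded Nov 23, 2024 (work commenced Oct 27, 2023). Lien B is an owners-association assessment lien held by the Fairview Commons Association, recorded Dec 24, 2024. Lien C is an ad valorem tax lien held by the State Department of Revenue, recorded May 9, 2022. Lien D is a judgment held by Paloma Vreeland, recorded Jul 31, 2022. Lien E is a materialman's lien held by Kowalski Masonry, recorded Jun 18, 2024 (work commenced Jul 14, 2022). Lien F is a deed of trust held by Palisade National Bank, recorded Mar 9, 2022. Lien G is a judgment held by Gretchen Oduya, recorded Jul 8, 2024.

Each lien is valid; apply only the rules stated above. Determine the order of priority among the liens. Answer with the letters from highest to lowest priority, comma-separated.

Effective dates after the stated exceptions: A is treated as recorded Oct 27, 2023, the work-commencement date; E's effective date is Jul 14, 2022, when work began.
C is an ad valorem tax lien and takes priority over every other lien.
The other liens, earliest effective date first: F (Mar 9, 2022), E (Jul 14, 2022), D (Jul 31, 2022), A (Oct 27, 2023), G (Jul 8, 2024), B (Dec 24, 2024).
E would otherwise be senior to D, so under the subordination agreement E and D exchange positions.

C, F, D, E, A, G, B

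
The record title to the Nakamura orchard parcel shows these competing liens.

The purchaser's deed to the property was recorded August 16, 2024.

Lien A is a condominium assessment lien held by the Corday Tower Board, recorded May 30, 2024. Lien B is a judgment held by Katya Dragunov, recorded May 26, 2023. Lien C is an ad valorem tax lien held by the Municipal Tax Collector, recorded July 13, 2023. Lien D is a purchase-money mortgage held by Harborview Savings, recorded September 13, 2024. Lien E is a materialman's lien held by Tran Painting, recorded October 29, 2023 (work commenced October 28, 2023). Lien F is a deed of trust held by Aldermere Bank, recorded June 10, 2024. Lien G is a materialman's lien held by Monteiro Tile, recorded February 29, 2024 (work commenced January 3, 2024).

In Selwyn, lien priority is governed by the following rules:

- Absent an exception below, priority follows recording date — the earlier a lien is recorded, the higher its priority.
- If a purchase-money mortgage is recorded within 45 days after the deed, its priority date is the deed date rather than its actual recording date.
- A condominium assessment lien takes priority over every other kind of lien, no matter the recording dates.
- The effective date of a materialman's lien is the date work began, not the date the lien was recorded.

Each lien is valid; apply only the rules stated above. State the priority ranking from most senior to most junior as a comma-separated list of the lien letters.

A, B, C, E, G, F, D

First, effective dates: D relates back to the deed date August 16, 2024; E relates back to October 28, 2023 (work commenced); G relates back to January 3, 2024 (work commenced).
A is a condominium assessment lien, so it outranks all other liens regardless of date.
Among the remaining liens, by effective date: B (May 26, 2023), C (July 13, 2023), E (October 28, 2023), G (January 3, 2024), F (June 10, 2024), D (August 16, 2024).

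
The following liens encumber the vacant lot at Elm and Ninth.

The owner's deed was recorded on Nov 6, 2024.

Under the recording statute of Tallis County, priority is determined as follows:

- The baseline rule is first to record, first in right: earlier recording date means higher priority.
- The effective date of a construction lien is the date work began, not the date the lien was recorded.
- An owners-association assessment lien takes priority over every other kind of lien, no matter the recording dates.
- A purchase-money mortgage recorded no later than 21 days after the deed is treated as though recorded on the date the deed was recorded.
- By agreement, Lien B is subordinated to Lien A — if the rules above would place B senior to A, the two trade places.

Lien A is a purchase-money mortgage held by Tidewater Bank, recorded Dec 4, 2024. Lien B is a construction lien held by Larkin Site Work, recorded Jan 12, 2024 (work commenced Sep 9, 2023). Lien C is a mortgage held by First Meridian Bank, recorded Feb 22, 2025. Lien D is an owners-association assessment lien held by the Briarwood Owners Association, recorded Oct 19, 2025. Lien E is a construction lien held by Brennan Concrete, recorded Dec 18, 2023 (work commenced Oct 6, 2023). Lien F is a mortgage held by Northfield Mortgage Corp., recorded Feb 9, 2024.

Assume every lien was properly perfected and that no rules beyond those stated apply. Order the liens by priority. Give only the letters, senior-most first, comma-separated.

Adjusting effective dates: A was recorded 28 days after the deed, outside the 21-day window, so it keeps its recording date; B relates back to Sep 9, 2023 (work commenced); E is treated as recorded Oct 6, 2023, the work-commencement date.
D is an owners-association assessment lien, so it outranks all other liens regardless of date.
Ordering the rest by effective date: B (Sep 9, 2023), E (Oct 6, 2023), F (Feb 9, 2024), A (Dec 4, 2024), C (Feb 22, 2025).
Because B would otherwise rank above A, the subordination swaps them.

D, A, E, F, B, C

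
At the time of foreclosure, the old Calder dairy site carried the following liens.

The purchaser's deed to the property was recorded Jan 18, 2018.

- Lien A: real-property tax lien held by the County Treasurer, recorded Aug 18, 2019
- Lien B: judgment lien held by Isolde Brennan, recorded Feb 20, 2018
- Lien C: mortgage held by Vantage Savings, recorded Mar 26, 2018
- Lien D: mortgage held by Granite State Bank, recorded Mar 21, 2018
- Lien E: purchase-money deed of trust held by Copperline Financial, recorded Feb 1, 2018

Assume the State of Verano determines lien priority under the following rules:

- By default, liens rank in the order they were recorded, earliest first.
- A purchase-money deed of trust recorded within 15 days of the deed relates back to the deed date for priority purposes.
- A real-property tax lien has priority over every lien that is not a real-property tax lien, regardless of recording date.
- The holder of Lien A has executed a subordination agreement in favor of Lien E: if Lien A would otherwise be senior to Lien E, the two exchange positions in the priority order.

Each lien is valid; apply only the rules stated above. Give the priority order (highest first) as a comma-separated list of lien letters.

First, effective dates: E was recorded within the 15-day window, so its effective date is the deed date Jan 18, 2018.
As a real-property tax lien, A is senior to every other lien.
Ordering the rest by effective date: E (Jan 18, 2018), B (Feb 20, 2018), D (Mar 21, 2018), C (Mar 26, 2018).
Because A would otherwise rank above E, the subordination swaps them.

E, A, B, D, C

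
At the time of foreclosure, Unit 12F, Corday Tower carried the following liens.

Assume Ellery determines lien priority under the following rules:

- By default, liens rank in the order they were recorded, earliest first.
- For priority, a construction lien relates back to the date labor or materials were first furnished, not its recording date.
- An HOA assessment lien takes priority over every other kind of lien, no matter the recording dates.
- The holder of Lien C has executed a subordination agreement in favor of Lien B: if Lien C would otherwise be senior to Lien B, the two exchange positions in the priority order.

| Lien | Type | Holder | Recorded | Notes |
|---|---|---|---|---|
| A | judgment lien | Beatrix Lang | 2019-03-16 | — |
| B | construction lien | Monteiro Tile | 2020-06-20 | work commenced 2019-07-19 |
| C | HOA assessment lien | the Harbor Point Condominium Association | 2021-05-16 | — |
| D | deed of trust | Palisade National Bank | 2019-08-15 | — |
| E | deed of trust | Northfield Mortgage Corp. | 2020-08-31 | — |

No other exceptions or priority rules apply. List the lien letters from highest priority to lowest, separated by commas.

B, A, C, D, E

Effective dates: B's effective date is 2019-07-19, when work began.
C, as an HOA assessment lien, has superpriority and ranks first.
Remaining liens by effective date: A (2019-03-16), B (2019-07-19), D (2019-08-15), E (2020-08-31).
Because C would otherwise rank above B, the subordination swaps them.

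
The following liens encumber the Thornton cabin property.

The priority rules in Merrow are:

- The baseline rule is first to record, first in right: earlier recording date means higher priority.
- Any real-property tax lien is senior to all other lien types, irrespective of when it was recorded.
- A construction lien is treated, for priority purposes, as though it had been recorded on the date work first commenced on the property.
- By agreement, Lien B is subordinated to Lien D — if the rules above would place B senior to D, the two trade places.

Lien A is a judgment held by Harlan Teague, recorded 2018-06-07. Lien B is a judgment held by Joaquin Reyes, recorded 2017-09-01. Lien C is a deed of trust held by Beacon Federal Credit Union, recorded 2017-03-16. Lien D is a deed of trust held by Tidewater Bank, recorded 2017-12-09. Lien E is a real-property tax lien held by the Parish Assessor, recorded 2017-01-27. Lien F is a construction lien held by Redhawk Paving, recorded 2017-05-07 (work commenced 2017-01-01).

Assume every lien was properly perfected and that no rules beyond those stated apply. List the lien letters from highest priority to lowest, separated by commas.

Effective dates after the stated exceptions: F is treated as recorded 2017-01-01, the work-commencement date.
As a real-property tax lien, E is senior to every other lien.
The other liens, earliest effective date first: F (2017-01-01), C (2017-03-16), B (2017-09-01), D (2017-12-09), A (2018-06-07).
The subordination applies — B was senior to D — so B and D swap.

E, F, C, D, B, A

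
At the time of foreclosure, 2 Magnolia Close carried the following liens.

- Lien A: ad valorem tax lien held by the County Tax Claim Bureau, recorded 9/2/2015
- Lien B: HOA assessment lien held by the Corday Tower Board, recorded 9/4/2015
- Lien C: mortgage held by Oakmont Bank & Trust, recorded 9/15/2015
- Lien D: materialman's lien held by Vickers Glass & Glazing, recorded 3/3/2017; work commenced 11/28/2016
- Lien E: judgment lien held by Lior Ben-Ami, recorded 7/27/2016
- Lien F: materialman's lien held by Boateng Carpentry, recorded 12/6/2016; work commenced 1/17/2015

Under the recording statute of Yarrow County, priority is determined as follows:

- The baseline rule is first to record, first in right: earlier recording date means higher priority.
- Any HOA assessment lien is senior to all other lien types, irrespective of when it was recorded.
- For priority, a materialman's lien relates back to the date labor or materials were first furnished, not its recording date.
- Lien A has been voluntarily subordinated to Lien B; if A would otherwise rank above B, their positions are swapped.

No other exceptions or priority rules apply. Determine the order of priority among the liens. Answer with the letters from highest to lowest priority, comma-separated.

B, F, A, C, E, D

Adjusting effective dates: D's effective date is 11/28/2016, when work began; F is treated as recorded 1/17/2015, the work-commencement date.
B, as an HOA assessment lien, has superpriority and ranks first.
The other liens, earliest effective date first: F (1/17/2015), A (9/2/2015), C (9/15/2015), E (7/27/2016), D (11/28/2016).
Since A is not senior to B, the subordination leaves the order unchanged.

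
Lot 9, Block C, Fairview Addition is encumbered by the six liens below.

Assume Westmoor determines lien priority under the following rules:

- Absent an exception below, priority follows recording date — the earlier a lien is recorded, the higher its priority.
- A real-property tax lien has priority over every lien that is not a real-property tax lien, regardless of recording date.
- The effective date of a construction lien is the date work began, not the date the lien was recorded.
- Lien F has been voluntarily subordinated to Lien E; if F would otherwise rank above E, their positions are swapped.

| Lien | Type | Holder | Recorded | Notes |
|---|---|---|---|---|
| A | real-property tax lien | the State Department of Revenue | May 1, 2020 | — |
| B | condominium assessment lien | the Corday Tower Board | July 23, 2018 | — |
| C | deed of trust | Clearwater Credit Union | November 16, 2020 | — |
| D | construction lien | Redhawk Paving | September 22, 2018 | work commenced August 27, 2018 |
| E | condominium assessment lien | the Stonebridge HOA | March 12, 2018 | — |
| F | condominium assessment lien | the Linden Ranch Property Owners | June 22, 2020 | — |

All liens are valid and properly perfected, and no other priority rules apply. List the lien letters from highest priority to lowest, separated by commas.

Adjusting effective dates: D relates back to August 27, 2018 (work commenced).
A is a real-property tax lien, so it outranks all other liens regardless of date.
The other liens, earliest effective date first: E (March 12, 2018), B (July 23, 2018), D (August 27, 2018), F (June 22, 2020), C (November 16, 2020).
Since F is not senior to E, the subordination leaves the order unchanged.

A, E, B, D, F, C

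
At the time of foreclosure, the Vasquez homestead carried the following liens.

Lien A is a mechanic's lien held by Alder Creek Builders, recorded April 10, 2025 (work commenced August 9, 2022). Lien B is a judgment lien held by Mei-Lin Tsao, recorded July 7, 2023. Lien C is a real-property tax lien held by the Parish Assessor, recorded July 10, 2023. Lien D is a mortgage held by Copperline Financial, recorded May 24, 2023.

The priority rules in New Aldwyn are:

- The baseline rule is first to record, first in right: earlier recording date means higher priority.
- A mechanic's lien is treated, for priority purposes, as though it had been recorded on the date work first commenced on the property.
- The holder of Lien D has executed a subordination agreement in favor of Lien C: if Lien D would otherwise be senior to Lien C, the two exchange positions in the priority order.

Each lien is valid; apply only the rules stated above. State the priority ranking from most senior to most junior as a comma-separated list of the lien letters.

A, C, B, D

Effective dates after the stated exceptions: A's effective date is August 9, 2022, when work began.
Sorted by effective date: A (August 9, 2022), D (May 24, 2023), B (July 7, 2023), C (July 10, 2023).
The subordination applies — D was senior to C — so D and C swap.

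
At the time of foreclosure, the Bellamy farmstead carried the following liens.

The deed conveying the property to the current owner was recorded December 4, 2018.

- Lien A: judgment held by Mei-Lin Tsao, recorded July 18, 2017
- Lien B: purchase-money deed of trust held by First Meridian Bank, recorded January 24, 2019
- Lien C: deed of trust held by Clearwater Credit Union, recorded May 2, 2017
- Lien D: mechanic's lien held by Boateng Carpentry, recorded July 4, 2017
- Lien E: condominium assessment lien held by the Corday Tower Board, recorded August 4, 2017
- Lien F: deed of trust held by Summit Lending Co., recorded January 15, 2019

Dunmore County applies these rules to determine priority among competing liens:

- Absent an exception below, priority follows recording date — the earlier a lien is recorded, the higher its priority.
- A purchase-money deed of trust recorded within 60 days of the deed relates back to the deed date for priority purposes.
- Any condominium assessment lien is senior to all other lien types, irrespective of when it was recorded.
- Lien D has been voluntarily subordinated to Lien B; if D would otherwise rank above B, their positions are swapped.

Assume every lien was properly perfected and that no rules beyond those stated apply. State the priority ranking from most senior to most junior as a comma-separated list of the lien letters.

E, C, B, A, D, F

Effective dates: B was recorded within the 60-day window, so its effective date is the deed date December 4, 2018.
E is a condominium assessment lien and takes priority over every other lien.
Among the remaining liens, by effective date: C (May 2, 2017), D (July 4, 2017), A (July 18, 2017), B (December 4, 2018), F (January 15, 2019).
The subordination applies — D was senior to B — so D and B swap.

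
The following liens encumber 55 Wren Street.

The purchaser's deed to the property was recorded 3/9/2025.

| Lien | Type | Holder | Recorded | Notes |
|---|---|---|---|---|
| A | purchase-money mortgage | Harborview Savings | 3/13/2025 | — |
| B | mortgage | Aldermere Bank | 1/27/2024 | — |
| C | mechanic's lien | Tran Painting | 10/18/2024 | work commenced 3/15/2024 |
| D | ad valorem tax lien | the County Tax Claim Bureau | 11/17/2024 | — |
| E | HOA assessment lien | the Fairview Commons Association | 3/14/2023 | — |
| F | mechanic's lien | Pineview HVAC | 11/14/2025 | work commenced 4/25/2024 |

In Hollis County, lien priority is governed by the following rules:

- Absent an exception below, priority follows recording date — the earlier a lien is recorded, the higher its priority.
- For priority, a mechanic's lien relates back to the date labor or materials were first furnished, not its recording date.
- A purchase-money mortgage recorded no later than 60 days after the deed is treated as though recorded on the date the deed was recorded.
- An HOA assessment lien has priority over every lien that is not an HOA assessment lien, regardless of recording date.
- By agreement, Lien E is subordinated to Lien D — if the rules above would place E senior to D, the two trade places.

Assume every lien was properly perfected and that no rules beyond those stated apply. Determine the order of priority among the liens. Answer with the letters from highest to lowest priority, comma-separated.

First, effective dates: A was recorded within the 60-day window, so its effective date is the deed date 3/9/2025; C relates back to 3/15/2024 (work commenced); F relates back to 4/25/2024 (work commenced).
E is an HOA assessment lien, so it outranks all other liens regardless of date.
The other liens, earliest effective date first: B (1/27/2024), C (3/15/2024), F (4/25/2024), D (11/17/2024), A (3/9/2025).
E would otherwise be senior to D, so under the subordination agreement E and D exchange positions.

D, B, C, F, E, A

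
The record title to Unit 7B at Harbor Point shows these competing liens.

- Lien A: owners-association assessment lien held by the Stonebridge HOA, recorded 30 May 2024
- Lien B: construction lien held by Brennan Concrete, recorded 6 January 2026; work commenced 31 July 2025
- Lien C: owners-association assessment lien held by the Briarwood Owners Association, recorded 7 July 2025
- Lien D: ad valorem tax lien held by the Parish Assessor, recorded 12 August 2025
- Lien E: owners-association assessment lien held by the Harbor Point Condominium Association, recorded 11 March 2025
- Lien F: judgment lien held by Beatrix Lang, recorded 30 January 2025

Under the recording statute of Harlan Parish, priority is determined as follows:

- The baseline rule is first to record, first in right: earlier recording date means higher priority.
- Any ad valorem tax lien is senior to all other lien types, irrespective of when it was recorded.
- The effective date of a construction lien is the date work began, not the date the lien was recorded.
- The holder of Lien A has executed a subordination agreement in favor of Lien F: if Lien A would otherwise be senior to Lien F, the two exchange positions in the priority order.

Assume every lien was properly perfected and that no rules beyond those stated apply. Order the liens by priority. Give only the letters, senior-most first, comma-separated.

D, F, A, E, C, B

First, effective dates: B is treated as recorded 31 July 2025, the work-commencement date.
As an ad valorem tax lien, D is senior to every other lien.
Remaining liens by effective date: A (30 May 2024), F (30 January 2025), E (11 March 2025), C (7 July 2025), B (31 July 2025).
The subordination applies — A was senior to F — so A and F swap.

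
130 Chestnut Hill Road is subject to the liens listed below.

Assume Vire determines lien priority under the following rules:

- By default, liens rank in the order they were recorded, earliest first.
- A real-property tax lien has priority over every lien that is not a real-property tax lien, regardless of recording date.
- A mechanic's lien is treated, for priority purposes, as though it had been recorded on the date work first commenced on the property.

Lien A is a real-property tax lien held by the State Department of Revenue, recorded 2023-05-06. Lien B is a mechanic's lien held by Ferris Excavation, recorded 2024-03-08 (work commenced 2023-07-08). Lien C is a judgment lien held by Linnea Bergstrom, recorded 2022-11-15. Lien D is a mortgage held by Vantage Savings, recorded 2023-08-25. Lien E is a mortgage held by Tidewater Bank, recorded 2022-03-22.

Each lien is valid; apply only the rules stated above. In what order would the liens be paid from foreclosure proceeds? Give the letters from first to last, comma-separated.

A, E, C, B, D

Effective dates: B's effective date is 2023-07-08, when work began.
A is a real-property tax lien, so it outranks all other liens regardless of date.
Among the remaining liens, by effective date: E (2022-03-22), C (2022-11-15), B (2023-07-08), D (2023-08-25).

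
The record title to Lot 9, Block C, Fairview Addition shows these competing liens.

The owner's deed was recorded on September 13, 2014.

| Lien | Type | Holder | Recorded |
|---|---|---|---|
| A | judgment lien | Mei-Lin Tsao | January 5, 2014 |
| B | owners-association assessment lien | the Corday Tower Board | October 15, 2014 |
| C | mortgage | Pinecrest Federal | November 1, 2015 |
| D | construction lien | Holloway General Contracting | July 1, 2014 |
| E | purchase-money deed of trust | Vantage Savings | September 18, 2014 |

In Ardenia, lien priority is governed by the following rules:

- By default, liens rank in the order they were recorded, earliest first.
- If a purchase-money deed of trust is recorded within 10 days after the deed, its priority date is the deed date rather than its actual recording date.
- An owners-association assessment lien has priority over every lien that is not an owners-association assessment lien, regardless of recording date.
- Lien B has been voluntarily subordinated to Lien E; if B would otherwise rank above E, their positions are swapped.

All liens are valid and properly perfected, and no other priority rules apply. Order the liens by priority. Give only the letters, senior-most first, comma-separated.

E, A, D, B, C

Adjusting effective dates: E's effective date is the deed date, September 13, 2014.
B, as an owners-association assessment lien, has superpriority and ranks first.
Ordering the rest by effective date: A (January 5, 2014), D (July 1, 2014), E (September 13, 2014), C (November 1, 2015).
B would otherwise be senior to E, so under the subordination agreement B and E exchange positions.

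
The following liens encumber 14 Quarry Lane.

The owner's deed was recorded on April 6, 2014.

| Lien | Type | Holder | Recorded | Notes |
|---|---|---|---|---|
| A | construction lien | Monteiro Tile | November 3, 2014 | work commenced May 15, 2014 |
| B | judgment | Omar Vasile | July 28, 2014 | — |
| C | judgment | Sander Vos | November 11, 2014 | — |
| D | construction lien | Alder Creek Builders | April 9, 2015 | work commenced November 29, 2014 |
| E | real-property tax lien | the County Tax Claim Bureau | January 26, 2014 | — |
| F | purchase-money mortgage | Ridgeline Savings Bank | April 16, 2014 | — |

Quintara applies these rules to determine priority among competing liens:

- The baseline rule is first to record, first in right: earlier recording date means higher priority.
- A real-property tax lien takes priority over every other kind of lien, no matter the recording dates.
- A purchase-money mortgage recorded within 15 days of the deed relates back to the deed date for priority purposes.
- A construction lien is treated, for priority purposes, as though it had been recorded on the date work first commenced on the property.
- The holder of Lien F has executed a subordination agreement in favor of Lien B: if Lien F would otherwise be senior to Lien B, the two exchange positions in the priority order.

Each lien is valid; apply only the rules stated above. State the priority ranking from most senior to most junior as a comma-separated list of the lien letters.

Effective dates: A is treated as recorded May 15, 2014, the work-commencement date; D relates back to November 29, 2014 (work commenced); F was recorded within the 15-day window, so its effective date is the deed date April 6, 2014.
E is a real-property tax lien, so it outranks all other liens regardless of date.
Remaining liens by effective date: F (April 6, 2014), A (May 15, 2014), B (July 28, 2014), C (November 11, 2014), D (November 29, 2014).
Because F would otherwise rank above B, the subordination swaps them.

E, B, A, F, C, D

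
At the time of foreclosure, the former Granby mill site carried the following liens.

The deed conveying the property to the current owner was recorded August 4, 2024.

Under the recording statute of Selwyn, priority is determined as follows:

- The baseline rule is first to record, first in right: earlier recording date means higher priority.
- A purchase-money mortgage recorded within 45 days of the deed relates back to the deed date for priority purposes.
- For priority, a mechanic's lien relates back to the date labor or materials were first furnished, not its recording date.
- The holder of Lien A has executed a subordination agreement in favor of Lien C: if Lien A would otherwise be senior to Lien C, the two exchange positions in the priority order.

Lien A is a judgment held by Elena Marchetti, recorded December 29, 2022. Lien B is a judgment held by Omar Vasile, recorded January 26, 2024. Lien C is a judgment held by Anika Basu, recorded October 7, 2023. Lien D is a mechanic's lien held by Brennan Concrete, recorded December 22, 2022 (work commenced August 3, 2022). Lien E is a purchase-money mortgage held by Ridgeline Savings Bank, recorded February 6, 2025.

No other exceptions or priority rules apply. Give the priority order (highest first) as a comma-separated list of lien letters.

D, C, A, B, E

Adjusting effective dates: D's effective date is August 3, 2022, when work began; E was recorded 186 days after the deed, outside the 45-day window, so it keeps its recording date.
By effective date, earliest first: D (August 3, 2022), A (December 29, 2022), C (October 7, 2023), B (January 26, 2024), E (February 6, 2025).
A would otherwise be senior to C, so under the subordination agreement A and C exchange positions.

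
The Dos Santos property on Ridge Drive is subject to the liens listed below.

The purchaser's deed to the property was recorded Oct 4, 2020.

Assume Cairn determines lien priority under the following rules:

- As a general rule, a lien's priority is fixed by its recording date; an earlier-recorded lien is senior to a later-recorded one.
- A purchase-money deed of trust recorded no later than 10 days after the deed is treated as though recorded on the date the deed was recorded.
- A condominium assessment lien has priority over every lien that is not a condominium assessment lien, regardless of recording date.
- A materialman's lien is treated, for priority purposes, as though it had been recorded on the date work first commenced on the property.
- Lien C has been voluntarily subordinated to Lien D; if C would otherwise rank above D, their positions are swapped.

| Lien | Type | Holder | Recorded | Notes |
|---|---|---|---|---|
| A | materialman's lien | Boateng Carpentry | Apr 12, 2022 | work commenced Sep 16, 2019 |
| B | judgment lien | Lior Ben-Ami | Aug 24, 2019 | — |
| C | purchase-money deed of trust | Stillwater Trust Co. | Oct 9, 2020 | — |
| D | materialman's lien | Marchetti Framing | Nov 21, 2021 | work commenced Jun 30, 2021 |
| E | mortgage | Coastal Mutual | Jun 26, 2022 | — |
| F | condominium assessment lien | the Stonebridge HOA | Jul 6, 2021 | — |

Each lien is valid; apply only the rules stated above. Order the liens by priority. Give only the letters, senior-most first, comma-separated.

Adjusting effective dates: A's effective date is Sep 16, 2019, when work began; C relates back to the deed date Oct 4, 2020; D is treated as recorded Jun 30, 2021, the work-commencement date.
F is a condominium assessment lien, so it outranks all other liens regardless of date.
Remaining liens by effective date: B (Aug 24, 2019), A (Sep 16, 2019), C (Oct 4, 2020), D (Jun 30, 2021), E (Jun 26, 2022).
Because C would otherwise rank above D, the subordination swaps them.

F, B, A, D, C, E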